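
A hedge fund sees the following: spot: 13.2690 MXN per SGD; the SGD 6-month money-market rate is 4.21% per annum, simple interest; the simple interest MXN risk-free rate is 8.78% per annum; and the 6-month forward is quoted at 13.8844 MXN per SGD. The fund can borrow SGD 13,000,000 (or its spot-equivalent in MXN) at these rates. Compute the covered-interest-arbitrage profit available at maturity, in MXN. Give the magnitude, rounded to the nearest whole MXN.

MXN 4,227,048

T = 6/12 years.
Keep in SGD, deliver into the forward: 13,000,000·1.021050·13.8844 = MXN 184,296,666.06.
Swap to MXN now, deposit: 13,000,000·13.2690·1.043900 = MXN 180,069,618.30.
The quoted forward overvalues SGD, so borrow MXN, buy SGD at spot, deposit the SGD at 4.21%, and sell the proceeds forward at 13.8844.
Profit = 184,296,666.06 − 180,069,618.30 = MXN 4,227,048.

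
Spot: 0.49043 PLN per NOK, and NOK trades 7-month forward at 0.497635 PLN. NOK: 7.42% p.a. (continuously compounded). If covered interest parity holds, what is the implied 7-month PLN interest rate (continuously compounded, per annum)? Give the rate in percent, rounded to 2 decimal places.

T = 7/12 years.
F/S = 0.497635/0.49043 = 1.0146912 = (growth of PLN) / (growth of NOK).
NOK growth factor: e^(0.0742×7/12) = 1.0442337.
That pins the PLN growth at 1.0595747.
Take logs: ln 1.0595747 / (7/12) = 0.099202, so 9.92%.

9.92%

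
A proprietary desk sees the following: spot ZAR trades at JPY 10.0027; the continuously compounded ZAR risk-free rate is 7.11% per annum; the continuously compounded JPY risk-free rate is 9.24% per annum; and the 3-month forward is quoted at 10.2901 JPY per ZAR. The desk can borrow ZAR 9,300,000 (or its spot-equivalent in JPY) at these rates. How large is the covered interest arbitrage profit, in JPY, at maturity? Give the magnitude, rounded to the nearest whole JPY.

JPY 2,215,167

T = 3/12 years.
Keep in ZAR, deliver into the forward: 9,300,000·1.0179339155·10.2901 = JPY 97,414,168.59.
Swap to JPY now, deposit: 9,300,000·10.0027·1.0233688713 = JPY 95,199,001.82.
The quoted forward overvalues ZAR, so borrow JPY, buy ZAR at spot, deposit the ZAR at 7.11%, and sell the proceeds forward at 10.2901.
Profit = 97,414,168.59 − 95,199,001.82 = JPY 2,215,167.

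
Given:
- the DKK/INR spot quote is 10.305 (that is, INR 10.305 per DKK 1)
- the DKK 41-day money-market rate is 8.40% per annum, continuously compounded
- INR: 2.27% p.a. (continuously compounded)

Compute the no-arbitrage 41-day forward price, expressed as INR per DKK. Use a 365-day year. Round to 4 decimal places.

T = 41/365 years.
INR growth factor: e^(0.0227×41/365) = 1.00255312.
DKK accumulates by e^(0.0840×41/365) = 1.00948027.
CIP: F = S · (grow INR)/(grow DKK) = 10.305 × 1.00255312/1.00948027 = 10.234286 INR per DKK.

10.2343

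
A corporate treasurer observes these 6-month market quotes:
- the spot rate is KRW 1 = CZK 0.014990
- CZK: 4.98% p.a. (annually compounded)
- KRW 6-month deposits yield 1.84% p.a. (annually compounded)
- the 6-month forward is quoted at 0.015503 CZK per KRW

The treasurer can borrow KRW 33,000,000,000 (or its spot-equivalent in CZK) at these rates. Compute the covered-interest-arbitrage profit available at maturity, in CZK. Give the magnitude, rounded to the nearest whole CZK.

CZK 9,446,620

T = 6/12 years.
Invest the KRW and cover forward: 33,000,000,000 × 1.00915806492 × 0.015503 = CZK 516,284,256.86.
Convert at spot and invest in CZK: 33,000,000,000 × 0.014990 × 1.02459748194 = CZK 506,837,636.39.
The quoted forward overvalues KRW, so borrow CZK, buy KRW at spot, deposit the KRW at 1.84%, and sell the proceeds forward at 0.015503.
Profit = 516,284,256.86 − 506,837,636.39 = CZK 9,446,620.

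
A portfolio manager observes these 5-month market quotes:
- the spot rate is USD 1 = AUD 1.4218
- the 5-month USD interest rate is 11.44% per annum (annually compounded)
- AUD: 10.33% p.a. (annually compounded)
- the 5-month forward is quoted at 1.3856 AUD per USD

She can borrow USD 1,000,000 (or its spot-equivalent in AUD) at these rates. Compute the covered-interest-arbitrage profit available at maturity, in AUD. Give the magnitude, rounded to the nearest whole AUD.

T = 5/12 years.
Invest the USD and cover forward: 1,000,000 × 1.046165659 × 1.3856 = AUD 1,449,567.14.
Convert at spot and invest in AUD: 1,000,000 × 1.4218 × 1.041811165 = AUD 1,481,247.11.
The quoted forward undervalues USD, so borrow USD, convert to AUD at spot, deposit the AUD at 10.33%, and buy USD forward at 1.3856 to cover the loan.
Profit = 1,481,247.11 − 1,449,567.14 = AUD 31,680.

AUD 31,680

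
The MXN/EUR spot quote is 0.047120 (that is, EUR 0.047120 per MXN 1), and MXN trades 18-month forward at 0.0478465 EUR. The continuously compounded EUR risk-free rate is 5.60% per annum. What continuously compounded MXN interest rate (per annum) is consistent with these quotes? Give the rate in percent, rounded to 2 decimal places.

T = 18/12 years.
CIP gives F = S · g_EUR/g_MXN, so g_EUR/g_MXN = 0.0478465/0.04712 = 1.0154181.
The EUR side grows by e^(0.0560×18/12) = 1.0876289.
So the MXN growth factor = 1.0711144.
r = ln(1.0711144)/(18/12) = 0.045800 → 4.58%.

4.58%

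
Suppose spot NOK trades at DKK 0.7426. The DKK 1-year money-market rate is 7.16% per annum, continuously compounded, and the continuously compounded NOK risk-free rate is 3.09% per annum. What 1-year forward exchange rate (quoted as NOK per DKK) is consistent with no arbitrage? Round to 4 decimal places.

T = 1 year.
Growth of 1 DKK over T: e^(0.0716×1) = 1.0742256.
NOK growth factor: e^(0.0309×1) = 1.0313824.
CIP: F = S · (grow DKK)/(grow NOK) = 0.7426 × 1.0742256/1.0313824 = 0.7734473 DKK per NOK.
Invert for NOK per DKK: 1 / 0.7734473 = 1.2929.

1.2929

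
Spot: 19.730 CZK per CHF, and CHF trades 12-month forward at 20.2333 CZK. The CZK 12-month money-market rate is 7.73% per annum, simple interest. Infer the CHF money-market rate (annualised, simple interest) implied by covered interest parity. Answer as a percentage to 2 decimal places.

5.05%

T = 1 year.
F/S = 20.2333/19.73 = 1.0255094 = (growth of CZK) / (growth of CHF).
The CZK side grows by 1 + 0.0773×1 = 1.077300.
That pins the CHF growth at 1.0505023.
r = (1.0505023 − 1)/1 = 0.050502 → 5.05%.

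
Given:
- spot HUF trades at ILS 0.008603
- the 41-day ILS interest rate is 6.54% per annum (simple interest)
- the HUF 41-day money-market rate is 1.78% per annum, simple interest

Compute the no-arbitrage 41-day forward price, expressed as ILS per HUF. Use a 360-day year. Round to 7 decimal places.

0.0086495

T = 41/360 years.
ILS accumulates by 1 + 0.0654×41/360 = 1.0074483.
HUF accumulates by 1 + 0.0178×41/360 = 1.0020272.
CIP: F = S · (grow ILS)/(grow HUF) = 0.008603 × 1.0074483/1.0020272 = 0.008649543 ILS per HUF.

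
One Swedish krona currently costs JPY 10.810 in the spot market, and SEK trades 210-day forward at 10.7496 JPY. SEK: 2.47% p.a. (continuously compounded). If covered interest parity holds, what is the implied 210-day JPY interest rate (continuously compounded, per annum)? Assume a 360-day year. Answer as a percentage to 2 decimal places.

T = 210/360 years.
CIP gives F = S · g_JPY/g_SEK, so g_JPY/g_SEK = 10.7496/10.81 = 0.9944126.
SEK growth factor: e^(0.0247×210/360) = 1.0145126.
So the JPY growth factor = 1.0088441.
r = ln(1.0088441)/(210/360) = 0.015095 → 1.51%.

1.51%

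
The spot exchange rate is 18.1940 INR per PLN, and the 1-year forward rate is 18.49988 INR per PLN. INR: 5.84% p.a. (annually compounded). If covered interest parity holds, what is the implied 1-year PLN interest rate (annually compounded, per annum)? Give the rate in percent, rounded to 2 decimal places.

4.09%

T = 1 year.
F/S = 18.49988/18.194 = 1.0168121 = (growth of INR) / (growth of PLN).
The INR side grows by (1 + 0.0584)^1 = 1.058400.
Hence g_PLN = 1.0409003.
Annualise: 1.0409003^(1/1) − 1 = 0.040900 = 4.09%.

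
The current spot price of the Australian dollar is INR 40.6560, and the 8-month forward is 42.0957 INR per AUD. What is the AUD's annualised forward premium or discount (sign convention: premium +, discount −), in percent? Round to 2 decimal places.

T = 8/12 years.
AUD trades forward at +3.54117% vs spot over the period.
Per annum: 0.0354117 / (8/12) = 0.053118 = 5.31%.

+5.31%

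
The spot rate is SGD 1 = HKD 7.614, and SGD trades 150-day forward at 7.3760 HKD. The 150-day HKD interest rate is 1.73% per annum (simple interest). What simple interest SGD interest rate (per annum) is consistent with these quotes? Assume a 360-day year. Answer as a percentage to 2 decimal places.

T = 150/360 years.
By CIP, F/S equals the HKD-to-SGD growth ratio: 7.376/7.614 = 0.9687418.
HKD growth factor: 1 + 0.0173×150/360 = 1.0072083.
So the SGD growth factor = 1.0397077.
r = (1.0397077 − 1)/(150/360) = 0.095298 → 9.53%.

9.53%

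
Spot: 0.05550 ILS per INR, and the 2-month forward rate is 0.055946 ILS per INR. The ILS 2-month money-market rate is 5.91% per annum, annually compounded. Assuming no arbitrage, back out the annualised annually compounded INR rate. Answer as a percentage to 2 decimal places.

0.94%

T = 2/12 years.
F/S = 0.055946/0.0555 = 1.0080360 = (growth of ILS) / (growth of INR).
The ILS side grows by (1 + 0.0591)^(2/12) = 1.0096159.
That pins the INR growth at 1.0015673.
Annualise: 1.0015673^(12/2) − 1 = 0.009441 = 0.94%.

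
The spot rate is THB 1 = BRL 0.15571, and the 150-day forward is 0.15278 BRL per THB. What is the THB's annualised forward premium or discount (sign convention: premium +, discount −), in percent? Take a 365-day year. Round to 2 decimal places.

T = 150/365 years.
THB trades forward at -1.88170% vs spot over the period.
Annualise by dividing by T: -0.0188170 / (150/365) = -0.045788 → -4.58%.

-4.58%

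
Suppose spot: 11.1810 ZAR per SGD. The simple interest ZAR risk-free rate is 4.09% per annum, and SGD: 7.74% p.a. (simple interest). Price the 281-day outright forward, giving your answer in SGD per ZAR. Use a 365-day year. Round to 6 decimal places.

0.091874

T = 281/365 years.
ZAR growth factor: 1 + 0.0409×281/365 = 1.0314874.
SGD accumulates by 1 + 0.0774×281/365 = 1.0595874.
So F = 11.181 × 1.0314874 / 1.0595874 = 10.88448 (ZAR/SGD).
Quoted the other way: 1/10.88448 = 0.091874 SGD per ZAR.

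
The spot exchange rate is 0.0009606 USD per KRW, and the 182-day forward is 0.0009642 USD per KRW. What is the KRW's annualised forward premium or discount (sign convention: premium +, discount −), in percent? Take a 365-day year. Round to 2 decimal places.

+0.75%

T = 182/365 years.
KRW trades forward at +0.37477% vs spot over the period.
×(1/T) gives 0.75% p.a.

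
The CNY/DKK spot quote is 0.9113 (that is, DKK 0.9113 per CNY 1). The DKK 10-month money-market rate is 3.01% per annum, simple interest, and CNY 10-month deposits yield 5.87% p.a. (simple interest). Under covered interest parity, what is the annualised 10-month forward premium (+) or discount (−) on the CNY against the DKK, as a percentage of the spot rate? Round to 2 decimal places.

-2.73%

T = 10/12 years.
F = S · g_DKK/g_CNY = 0.9113 × 1.0250833/1.0489167 = 0.8905935.
(F − S)/S ÷ T = (0.8905935 − 0.9113)/0.9113/(10/12) = -0.027266 → -2.73%.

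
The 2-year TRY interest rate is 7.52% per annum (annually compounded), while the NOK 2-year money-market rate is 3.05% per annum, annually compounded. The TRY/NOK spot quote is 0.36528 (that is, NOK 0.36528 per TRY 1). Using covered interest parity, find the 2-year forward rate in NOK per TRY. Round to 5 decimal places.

0.33554

T = 2 years.
NOK accumulates by (1 + 0.0305)^2 = 1.0619302.
TRY accumulates by (1 + 0.0752)^2 = 1.156055.
So F = 0.36528 × 1.0619302 / 1.156055 = 0.3355393 (NOK/TRY).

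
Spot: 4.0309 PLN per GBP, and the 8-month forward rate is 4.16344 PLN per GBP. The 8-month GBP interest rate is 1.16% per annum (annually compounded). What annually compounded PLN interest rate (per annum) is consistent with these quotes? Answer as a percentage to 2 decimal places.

6.19%

T = 8/12 years.
CIP gives F = S · g_PLN/g_GBP, so g_PLN/g_GBP = 4.16344/4.0309 = 1.0328810.
GBP growth factor: (1 + 0.0116)^(8/12) = 1.0077185.
So the PLN growth factor = 1.0408533.
r = 1.0408533^(12/8) − 1 = 0.061902 → 6.19%.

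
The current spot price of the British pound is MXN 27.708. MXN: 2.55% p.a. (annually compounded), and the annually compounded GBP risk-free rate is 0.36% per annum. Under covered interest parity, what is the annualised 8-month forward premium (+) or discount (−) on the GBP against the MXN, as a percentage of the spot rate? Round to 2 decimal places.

T = 8/12 years.
CIP forward (MXN per GBP) = 27.708 × 1.0169286/1.0023986 = 28.109634.
Annualised premium = (F − S)/S × (1/T) = (28.109634 − 27.708)/27.708 ÷ (8/12) = 2.17%.

+2.17%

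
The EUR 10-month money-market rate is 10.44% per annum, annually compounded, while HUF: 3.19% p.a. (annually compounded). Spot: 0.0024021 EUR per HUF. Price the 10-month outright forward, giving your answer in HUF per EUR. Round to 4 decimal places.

393.4005

T = 10/12 years.
EUR growth factor: (1 + 0.1044)^(10/12) = 1.0862722.
Growth of 1 HUF over T: (1 + 0.0319)^(10/12) = 1.026513528.
Forward (EUR per HUF) = 0.0024021 × 1.0862722 / 1.026513528 = 0.00254193869.
Quoted the other way: 1/0.00254193869 = 393.4005 HUF per EUR.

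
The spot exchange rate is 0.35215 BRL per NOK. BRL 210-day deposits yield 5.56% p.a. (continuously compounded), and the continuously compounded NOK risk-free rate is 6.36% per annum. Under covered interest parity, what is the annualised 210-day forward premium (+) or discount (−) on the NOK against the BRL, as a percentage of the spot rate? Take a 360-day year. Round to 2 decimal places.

T = 210/360 years.
F = S · g_BRL/g_NOK = 0.35215 × 1.032965/1.0377968 = 0.35051045.
Annualised premium = (F − S)/S × (1/T) = (0.35051045 − 0.35215)/0.35215 ÷ (210/360) = -0.80%.

-0.80%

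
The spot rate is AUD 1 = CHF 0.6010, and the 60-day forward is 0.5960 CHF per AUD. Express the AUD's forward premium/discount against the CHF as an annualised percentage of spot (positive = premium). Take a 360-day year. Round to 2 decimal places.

-4.99%

T = 60/360 years.
(F − S)/S = (0.5960 − 0.601)/0.601 = -0.0083195.
Annualise by dividing by T: -0.0083195 / (60/360) = -0.049917 → -4.99%.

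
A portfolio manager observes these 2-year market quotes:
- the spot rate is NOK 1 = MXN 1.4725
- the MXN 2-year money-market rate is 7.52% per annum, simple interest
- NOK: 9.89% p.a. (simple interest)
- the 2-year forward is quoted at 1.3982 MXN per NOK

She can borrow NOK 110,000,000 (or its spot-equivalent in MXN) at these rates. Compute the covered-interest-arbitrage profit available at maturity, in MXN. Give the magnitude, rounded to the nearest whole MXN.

MXN 2,112,004

T = 2 years.
Keep in NOK, deliver into the forward: 110,000,000·1.197800·1.3982 = MXN 184,224,035.60.
Swap to MXN now, deposit: 110,000,000·1.4725·1.150400 = MXN 186,336,040.00.
The quoted forward undervalues NOK, so borrow NOK, convert to MXN at spot, deposit the MXN at 7.52%, and buy NOK forward at 1.3982 to cover the loan.
Profit = 186,336,040.00 − 184,224,035.60 = MXN 2,112,004.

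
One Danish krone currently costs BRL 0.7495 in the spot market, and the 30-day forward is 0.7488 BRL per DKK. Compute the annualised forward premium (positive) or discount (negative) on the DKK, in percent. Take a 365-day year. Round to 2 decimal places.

T = 30/365 years.
DKK trades forward at -0.09340% vs spot over the period.
Per annum: -0.0009340 / (30/365) = -0.011364 = -1.14%.

-1.14%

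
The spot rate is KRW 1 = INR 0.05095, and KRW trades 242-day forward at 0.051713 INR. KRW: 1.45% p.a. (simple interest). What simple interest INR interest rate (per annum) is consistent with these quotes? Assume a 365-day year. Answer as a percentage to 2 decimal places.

T = 242/365 years.
CIP gives F = S · g_INR/g_KRW, so g_INR/g_KRW = 0.051713/0.05095 = 1.0149755.
The KRW side grows by 1 + 0.0145×242/365 = 1.0096137.
That pins the INR growth at 1.0247332.
(1.0247332 − 1)/T = 0.037304, i.e. 3.73%.

3.73%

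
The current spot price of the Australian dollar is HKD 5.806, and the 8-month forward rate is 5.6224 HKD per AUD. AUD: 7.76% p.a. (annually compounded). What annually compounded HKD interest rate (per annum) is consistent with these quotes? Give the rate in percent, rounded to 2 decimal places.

2.69%

T = 8/12 years.
By CIP, F/S equals the HKD-to-AUD growth ratio: 5.6224/5.806 = 0.9683775.
The AUD side grows by (1 + 0.0776)^(8/12) = 1.0510863.
Hence g_HKD = 1.0178483.
Annualise: 1.0178483^(12/8) − 1 = 0.026892 = 2.69%.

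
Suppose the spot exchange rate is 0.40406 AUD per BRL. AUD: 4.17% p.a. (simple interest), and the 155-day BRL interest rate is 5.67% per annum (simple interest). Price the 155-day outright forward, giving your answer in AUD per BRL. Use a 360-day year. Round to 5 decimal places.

T = 155/360 years.
Growth of 1 AUD over T: 1 + 0.0417×155/360 = 1.0179542.
BRL growth factor: 1 + 0.0567×155/360 = 1.0244125.
CIP: F = S · (grow AUD)/(grow BRL) = 0.40406 × 1.0179542/1.0244125 = 0.4015126 AUD per BRL.

0.40151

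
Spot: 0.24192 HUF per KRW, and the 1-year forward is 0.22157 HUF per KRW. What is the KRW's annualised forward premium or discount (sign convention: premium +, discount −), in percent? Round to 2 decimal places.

T = 1 year.
Period premium: (0.22157 − 0.24192)/0.24192 = -0.0841187.
×(1/T) gives -8.41% p.a.

-8.41%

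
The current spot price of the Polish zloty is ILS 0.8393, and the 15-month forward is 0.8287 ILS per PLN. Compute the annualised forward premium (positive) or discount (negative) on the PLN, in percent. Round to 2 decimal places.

-1.01%

T = 15/12 years.
(F − S)/S = (0.8287 − 0.8393)/0.8393 = -0.0126296.
Annualise by dividing by T: -0.0126296 / (15/12) = -0.010104 → -1.01%.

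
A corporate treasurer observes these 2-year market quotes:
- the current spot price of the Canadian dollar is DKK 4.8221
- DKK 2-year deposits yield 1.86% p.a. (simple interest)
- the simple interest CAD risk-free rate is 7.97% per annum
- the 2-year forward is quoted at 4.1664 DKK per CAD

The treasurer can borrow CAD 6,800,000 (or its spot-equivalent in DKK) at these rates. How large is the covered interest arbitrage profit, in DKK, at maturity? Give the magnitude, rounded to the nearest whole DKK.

DKK 1,162,514

T = 2 years.
Route A — deposit CAD, sell forward: 6,800,000 × 1.159400 × 4.1664 = DKK 32,847,564.29.
Route B — convert at spot, deposit DKK: 6,800,000 × 4.8221 × 1.037200 = DKK 34,010,078.42.
The quoted forward undervalues CAD, so borrow CAD, convert to DKK at spot, deposit the DKK at 1.86%, and buy CAD forward at 4.1664 to cover the loan.
The gap between the two covered legs is DKK 1,162,514.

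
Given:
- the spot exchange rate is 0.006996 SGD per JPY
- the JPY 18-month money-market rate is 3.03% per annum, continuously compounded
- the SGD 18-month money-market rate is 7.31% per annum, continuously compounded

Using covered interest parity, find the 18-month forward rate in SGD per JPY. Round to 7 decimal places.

0.0074599

T = 18/12 years.
SGD growth factor: e^(0.0731×18/12) = 1.1158874.
JPY growth factor: e^(0.0303×18/12) = 1.0464987.
So F = 0.006996 × 1.1158874 / 1.0464987 = 0.007459874 (SGD/JPY).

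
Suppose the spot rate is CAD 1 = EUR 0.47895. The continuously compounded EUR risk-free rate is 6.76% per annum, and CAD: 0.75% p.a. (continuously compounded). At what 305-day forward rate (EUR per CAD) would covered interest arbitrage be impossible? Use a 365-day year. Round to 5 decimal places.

T = 305/365 years.
EUR growth factor: e^(0.0676×305/365) = 1.0581136.
CAD accumulates by e^(0.0075×305/365) = 1.0062868.
So F = 0.47895 × 1.0581136 / 1.0062868 = 0.5036174 (EUR/CAD).

0.50362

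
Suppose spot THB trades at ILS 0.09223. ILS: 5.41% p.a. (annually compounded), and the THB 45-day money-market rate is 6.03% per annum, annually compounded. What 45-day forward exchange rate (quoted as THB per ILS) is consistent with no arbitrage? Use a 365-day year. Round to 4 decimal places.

10.8503

T = 45/365 years.
ILS growth factor: (1 + 0.0541)^(45/365) = 1.00651684.
THB growth factor: (1 + 0.0603)^(45/365) = 1.00724484.
Forward (ILS per THB) = 0.09223 × 1.00651684 / 1.00724484 = 0.092163340.
Invert for THB per ILS: 1 / 0.092163340 = 10.8503.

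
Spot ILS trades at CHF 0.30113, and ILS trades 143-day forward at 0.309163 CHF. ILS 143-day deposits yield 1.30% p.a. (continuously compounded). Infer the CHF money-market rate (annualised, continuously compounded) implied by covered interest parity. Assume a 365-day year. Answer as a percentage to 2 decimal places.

8.02%

T = 143/365 years.
By CIP, F/S equals the CHF-to-ILS growth ratio: 0.309163/0.30113 = 1.0266762.
The ILS side grows by e^(0.0130×143/365) = 1.0051061.
So the CHF growth factor = 1.0319185.
Take logs: ln 1.0319185 / (143/365) = 0.080197, so 8.02%.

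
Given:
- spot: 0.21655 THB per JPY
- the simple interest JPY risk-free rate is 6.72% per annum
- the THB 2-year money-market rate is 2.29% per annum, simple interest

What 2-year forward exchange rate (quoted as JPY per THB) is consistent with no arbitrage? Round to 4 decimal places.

5.0091

T = 2 years.
THB accumulates by 1 + 0.0229×2 = 1.045800.
Growth of 1 JPY over T: 1 + 0.0672×2 = 1.134400.
CIP: F = S · (grow THB)/(grow JPY) = 0.21655 × 1.045800/1.134400 = 0.1996368 THB per JPY.
Quoted the other way: 1/0.1996368 = 5.0091 JPY per THB.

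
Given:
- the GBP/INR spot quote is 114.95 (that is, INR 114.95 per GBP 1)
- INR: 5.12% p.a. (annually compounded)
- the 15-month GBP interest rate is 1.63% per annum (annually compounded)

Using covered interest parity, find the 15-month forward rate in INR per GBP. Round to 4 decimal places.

119.9053

T = 15/12 years.
Growth of 1 INR over T: (1 + 0.0512)^(15/12) = 1.064404471.
Growth of 1 GBP over T: (1 + 0.0163)^(15/12) = 1.020416346.
So F = 114.95 × 1.064404471 / 1.020416346 = 119.905267 (INR/GBP).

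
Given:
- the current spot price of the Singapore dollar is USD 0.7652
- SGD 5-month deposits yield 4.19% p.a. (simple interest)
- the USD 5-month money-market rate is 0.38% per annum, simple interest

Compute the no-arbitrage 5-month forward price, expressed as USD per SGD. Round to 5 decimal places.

0.75326

T = 5/12 years.
Growth of 1 USD over T: 1 + 0.0038×5/12 = 1.0015833.
Growth of 1 SGD over T: 1 + 0.0419×5/12 = 1.0174583.
So F = 0.7652 × 1.0015833 / 1.0174583 = 0.7532609 (USD/SGD).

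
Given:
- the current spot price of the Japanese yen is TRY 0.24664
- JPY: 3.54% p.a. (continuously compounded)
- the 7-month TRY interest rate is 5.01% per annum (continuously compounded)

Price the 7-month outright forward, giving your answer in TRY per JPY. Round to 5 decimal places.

T = 7/12 years.
Growth of 1 TRY over T: e^(0.0501×7/12) = 1.0296562.
JPY growth factor: e^(0.0354×7/12) = 1.0208647.
So F = 0.24664 × 1.0296562 / 1.0208647 = 0.2487640 (TRY/JPY).

0.24876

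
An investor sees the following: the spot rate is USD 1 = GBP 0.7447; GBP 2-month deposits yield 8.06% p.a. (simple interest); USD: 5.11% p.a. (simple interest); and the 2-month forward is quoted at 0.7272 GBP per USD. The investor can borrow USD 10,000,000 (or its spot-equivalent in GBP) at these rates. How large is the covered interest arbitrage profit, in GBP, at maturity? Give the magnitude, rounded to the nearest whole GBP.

T = 2/12 years.
Invest the USD and cover forward: 10,000,000 × 1.008516667 × 0.7272 = GBP 7,333,933.20.
Convert at spot and invest in GBP: 10,000,000 × 0.7447 × 1.013433333 = GBP 7,547,038.03.
The quoted forward undervalues USD, so borrow USD, convert to GBP at spot, deposit the GBP at 8.06%, and buy USD forward at 0.7272 to cover the loan.
Profit = 7,547,038.03 − 7,333,933.20 = GBP 213,105.

GBP 213,105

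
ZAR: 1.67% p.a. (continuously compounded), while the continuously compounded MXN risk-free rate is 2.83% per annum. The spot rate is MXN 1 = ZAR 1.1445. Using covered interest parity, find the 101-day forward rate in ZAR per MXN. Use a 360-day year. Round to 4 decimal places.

T = 101/360 years.
ZAR growth factor: e^(0.0167×101/360) = 1.0046963.
MXN accumulates by e^(0.0283×101/360) = 1.0079713.
CIP: F = S · (grow ZAR)/(grow MXN) = 1.1445 × 1.0046963/1.0079713 = 1.140781 ZAR per MXN.

1.1408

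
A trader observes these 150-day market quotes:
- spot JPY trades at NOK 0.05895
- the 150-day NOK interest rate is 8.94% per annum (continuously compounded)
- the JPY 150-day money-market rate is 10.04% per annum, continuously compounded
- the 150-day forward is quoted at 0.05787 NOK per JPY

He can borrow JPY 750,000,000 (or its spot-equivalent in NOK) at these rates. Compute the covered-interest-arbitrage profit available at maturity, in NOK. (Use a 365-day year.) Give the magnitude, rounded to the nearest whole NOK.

T = 150/365 years.
Keep in JPY, deliver into the forward: 750,000,000·1.0421233078·0.05787 = NOK 45,230,756.87.
Swap to NOK now, deposit: 750,000,000·0.05895·1.0374229715 = NOK 45,867,063.13.
The quoted forward undervalues JPY, so borrow JPY, convert to NOK at spot, deposit the NOK at 8.94%, and buy JPY forward at 0.05787 to cover the loan.
Profit = 45,867,063.13 − 45,230,756.87 = NOK 636,306.

NOK 636,306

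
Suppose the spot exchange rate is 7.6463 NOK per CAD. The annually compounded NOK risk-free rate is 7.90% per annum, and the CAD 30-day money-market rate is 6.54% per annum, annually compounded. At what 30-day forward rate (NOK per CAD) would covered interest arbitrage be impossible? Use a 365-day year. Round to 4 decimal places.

7.6543

T = 30/365 years.
Growth of 1 NOK over T: (1 + 0.0790)^(30/365) = 1.006269.
CAD growth factor: (1 + 0.0654)^(30/365) = 1.0052205.
Forward (NOK per CAD) = 7.6463 × 1.006269 / 1.0052205 = 7.654276.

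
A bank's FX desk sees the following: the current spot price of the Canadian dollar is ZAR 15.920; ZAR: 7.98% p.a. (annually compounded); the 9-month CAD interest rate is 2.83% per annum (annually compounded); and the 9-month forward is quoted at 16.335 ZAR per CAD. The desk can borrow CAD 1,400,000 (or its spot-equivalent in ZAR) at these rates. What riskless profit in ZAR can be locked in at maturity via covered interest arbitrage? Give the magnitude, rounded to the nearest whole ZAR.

T = 9/12 years.
Keep in CAD, deliver into the forward: 1,400,000·1.0211507881·16.335 = ZAR 23,352,697.37.
Swap to ZAR now, deposit: 1,400,000·15.920·1.0592719993 = ZAR 23,609,054.32.
The quoted forward undervalues CAD, so borrow CAD, convert to ZAR at spot, deposit the ZAR at 7.98%, and buy CAD forward at 16.335 to cover the loan.
Arbitrage profit = |23,352,697.37 − 23,609,054.32| = ZAR 256,357.

ZAR 256,357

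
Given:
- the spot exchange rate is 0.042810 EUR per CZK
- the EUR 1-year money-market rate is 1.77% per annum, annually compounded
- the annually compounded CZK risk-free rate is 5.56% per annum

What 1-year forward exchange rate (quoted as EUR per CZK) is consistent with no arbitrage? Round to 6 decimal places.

0.041273

T = 1 year.
Growth of 1 EUR over T: (1 + 0.0177)^1 = 1.017700.
Growth of 1 CZK over T: (1 + 0.0556)^1 = 1.055600.
CIP: F = S · (grow EUR)/(grow CZK) = 0.04281 × 1.017700/1.055600 = 0.04127296 EUR per CZK.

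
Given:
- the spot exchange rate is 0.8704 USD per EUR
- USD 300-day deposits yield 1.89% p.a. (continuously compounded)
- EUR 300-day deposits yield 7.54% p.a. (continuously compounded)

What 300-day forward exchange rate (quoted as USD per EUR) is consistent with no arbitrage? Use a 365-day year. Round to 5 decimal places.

T = 300/365 years.
Growth of 1 USD over T: e^(0.0189×300/365) = 1.0156555.
Growth of 1 EUR over T: e^(0.0754×300/365) = 1.0639332.
Forward (USD per EUR) = 0.8704 × 1.0156555 / 1.0639332 = 0.8309042.

0.83090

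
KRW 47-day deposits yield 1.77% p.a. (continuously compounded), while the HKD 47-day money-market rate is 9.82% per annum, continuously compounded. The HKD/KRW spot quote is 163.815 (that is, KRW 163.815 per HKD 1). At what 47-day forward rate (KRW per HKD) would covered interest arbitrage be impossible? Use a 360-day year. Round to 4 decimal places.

162.1024

T = 47/360 years.
KRW growth factor: e^(0.0177×47/360) = 1.002313505.
Growth of 1 HKD over T: e^(0.0982×47/360) = 1.012903091.
So F = 163.815 × 1.002313505 / 1.012903091 = 162.102365 (KRW/HKD).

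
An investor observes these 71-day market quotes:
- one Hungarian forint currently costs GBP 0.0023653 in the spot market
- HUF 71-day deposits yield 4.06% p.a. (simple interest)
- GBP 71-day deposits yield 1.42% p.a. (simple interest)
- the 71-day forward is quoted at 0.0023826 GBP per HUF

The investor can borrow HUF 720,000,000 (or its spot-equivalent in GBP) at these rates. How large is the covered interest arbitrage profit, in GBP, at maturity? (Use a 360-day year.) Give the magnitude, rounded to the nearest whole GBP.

T = 71/360 years.
Keep in HUF, deliver into the forward: 720,000,000·1.008007222·0.0023826 = GBP 1,729,208.17.
Swap to GBP now, deposit: 720,000,000·0.0023653·1.002800556 = GBP 1,707,785.39.
The quoted forward overvalues HUF, so borrow GBP, buy HUF at spot, deposit the HUF at 4.06%, and sell the proceeds forward at 0.0023826.
The gap between the two covered legs is GBP 21,423.

GBP 21,423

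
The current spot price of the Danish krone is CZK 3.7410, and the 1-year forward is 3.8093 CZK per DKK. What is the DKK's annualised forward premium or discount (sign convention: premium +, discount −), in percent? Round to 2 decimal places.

T = 1 year.
Period premium: (3.8093 − 3.741)/3.741 = 0.0182572.
×(1/T) gives 1.83% p.a.

+1.83%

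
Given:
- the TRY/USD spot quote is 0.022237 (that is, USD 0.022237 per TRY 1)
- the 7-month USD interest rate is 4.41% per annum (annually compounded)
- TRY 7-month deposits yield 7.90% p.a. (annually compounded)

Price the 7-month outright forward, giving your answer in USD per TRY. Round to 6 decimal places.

T = 7/12 years.
USD accumulates by (1 + 0.0441)^(7/12) = 1.0254934.
TRY accumulates by (1 + 0.0790)^(7/12) = 1.0453519.
CIP: F = S · (grow USD)/(grow TRY) = 0.022237 × 1.0254934/1.0453519 = 0.02181456 USD per TRY.

0.021815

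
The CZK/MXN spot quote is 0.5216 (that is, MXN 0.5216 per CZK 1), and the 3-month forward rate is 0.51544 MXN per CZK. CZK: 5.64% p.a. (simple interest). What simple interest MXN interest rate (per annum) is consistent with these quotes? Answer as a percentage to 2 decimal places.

T = 3/12 years.
F/S = 0.51544/0.5216 = 0.9881902 = (growth of MXN) / (growth of CZK).
CZK growth factor: 1 + 0.0564×3/12 = 1.014100.
That pins the MXN growth at 1.0021237.
r = (1.0021237 − 1)/(3/12) = 0.008495 → 0.85%.

0.85%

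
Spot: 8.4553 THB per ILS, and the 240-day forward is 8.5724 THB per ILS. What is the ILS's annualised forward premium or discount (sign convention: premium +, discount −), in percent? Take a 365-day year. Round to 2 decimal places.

+2.11%

T = 240/365 years.
Period premium: (8.5724 − 8.4553)/8.4553 = 0.0138493.
Annualise by dividing by T: 0.0138493 / (240/365) = 0.021062 → 2.11%.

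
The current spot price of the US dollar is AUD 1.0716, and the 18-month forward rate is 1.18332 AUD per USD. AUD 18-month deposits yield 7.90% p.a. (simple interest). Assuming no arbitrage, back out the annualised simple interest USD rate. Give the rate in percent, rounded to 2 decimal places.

T = 18/12 years.
F/S = 1.18332/1.0716 = 1.1042553 = (growth of AUD) / (growth of USD).
AUD growth factor: 1 + 0.0790×18/12 = 1.118500.
So the USD growth factor = 1.0128998.
r = (1.0128998 − 1)/(18/12) = 0.008600 → 0.86%.

0.86%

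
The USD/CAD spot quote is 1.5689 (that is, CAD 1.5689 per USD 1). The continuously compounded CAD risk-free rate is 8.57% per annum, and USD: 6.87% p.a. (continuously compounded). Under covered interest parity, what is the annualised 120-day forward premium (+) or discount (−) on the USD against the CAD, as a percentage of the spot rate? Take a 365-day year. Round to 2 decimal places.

+1.70%

T = 120/365 years.
CIP forward (CAD per USD) = 1.5689 × 1.028576/1.0228433 = 1.5776932.
Annualised premium = (F − S)/S × (1/T) = (1.5776932 − 1.5689)/1.5689 ÷ (120/365) = 1.70%.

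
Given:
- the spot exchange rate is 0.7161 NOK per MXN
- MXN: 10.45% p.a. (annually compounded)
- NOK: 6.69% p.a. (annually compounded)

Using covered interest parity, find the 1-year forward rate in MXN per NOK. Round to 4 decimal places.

T = 1 year.
Growth of 1 NOK over T: (1 + 0.0669)^1 = 1.066900.
MXN growth factor: (1 + 0.1045)^1 = 1.104500.
Forward (NOK per MXN) = 0.7161 × 1.066900 / 1.104500 = 0.6917221.
Invert for MXN per NOK: 1 / 0.6917221 = 1.4457.

1.4457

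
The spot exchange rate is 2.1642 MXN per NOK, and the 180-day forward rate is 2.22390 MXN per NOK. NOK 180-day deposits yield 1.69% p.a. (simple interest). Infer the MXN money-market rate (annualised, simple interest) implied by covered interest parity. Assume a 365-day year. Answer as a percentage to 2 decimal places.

7.33%

T = 180/365 years.
CIP gives F = S · g_MXN/g_NOK, so g_MXN/g_NOK = 2.2239/2.1642 = 1.0275853.
NOK growth factor: 1 + 0.0169×180/365 = 1.0083342.
So the MXN growth factor = 1.0361494.
(1.0361494 − 1)/T = 0.073303, i.e. 7.33%.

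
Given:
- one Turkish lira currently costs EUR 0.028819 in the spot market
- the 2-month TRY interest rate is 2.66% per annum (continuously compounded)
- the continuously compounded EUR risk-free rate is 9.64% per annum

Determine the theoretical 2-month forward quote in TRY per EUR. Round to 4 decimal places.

34.2980

T = 2/12 years.
EUR accumulates by e^(0.0964×2/12) = 1.01619643.
TRY accumulates by e^(0.0266×2/12) = 1.00444318.
Forward (EUR per TRY) = 0.028819 × 1.01619643 / 1.00444318 = 0.029156219.
Invert for TRY per EUR: 1 / 0.029156219 = 34.2980.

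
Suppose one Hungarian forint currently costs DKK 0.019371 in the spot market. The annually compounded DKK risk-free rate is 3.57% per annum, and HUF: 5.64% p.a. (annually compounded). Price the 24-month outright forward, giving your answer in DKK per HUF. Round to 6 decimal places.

0.018619

T = 2 years.
DKK accumulates by (1 + 0.0357)^2 = 1.0726745.
HUF growth factor: (1 + 0.0564)^2 = 1.115981.
CIP: F = S · (grow DKK)/(grow HUF) = 0.019371 × 1.0726745/1.115981 = 0.01861929 DKK per HUF.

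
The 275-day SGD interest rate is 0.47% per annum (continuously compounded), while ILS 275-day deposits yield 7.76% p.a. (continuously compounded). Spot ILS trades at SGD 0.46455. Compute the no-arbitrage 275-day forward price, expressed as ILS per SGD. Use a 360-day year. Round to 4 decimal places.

T = 275/360 years.
Growth of 1 SGD over T: e^(0.0047×275/360) = 1.0035967.
ILS accumulates by e^(0.0776×275/360) = 1.0610699.
CIP: F = S · (grow SGD)/(grow ILS) = 0.46455 × 1.0035967/1.0610699 = 0.4393875 SGD per ILS.
Quoted the other way: 1/0.4393875 = 2.2759 ILS per SGD.

2.2759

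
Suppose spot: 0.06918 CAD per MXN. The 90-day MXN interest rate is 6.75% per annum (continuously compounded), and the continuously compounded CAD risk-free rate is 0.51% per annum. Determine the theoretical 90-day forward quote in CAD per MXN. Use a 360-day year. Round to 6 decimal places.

T = 90/360 years.
CAD accumulates by e^(0.0051×90/360) = 1.0012758.
Growth of 1 MXN over T: e^(0.0675×90/360) = 1.0170182.
CIP: F = S · (grow CAD)/(grow MXN) = 0.06918 × 1.0012758/1.0170182 = 0.06810916 CAD per MXN.

0.068109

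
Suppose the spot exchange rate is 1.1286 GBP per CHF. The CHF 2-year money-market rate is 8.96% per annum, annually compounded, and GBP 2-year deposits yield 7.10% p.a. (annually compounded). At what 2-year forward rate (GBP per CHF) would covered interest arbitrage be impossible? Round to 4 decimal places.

1.0904

T = 2 years.
Growth of 1 GBP over T: (1 + 0.0710)^2 = 1.147041.
CHF accumulates by (1 + 0.0896)^2 = 1.1872282.
Forward (GBP per CHF) = 1.1286 × 1.147041 / 1.1872282 = 1.090397.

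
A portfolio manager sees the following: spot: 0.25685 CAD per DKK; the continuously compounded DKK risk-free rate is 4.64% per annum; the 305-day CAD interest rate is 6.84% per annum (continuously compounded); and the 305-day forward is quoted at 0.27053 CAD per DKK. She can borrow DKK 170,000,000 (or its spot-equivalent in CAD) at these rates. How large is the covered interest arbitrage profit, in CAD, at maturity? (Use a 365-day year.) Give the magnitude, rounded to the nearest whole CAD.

T = 305/365 years.
Keep in DKK, deliver into the forward: 170,000,000·1.0395340696·0.27053 = CAD 47,808,275.81.
Swap to CAD now, deposit: 170,000,000·0.25685·1.0588211476 = CAD 46,232,896.00.
The quoted forward overvalues DKK, so borrow CAD, buy DKK at spot, deposit the DKK at 4.64%, and sell the proceeds forward at 0.27053.
Arbitrage profit = |47,808,275.81 − 46,232,896.00| = CAD 1,575,380.

CAD 1,575,380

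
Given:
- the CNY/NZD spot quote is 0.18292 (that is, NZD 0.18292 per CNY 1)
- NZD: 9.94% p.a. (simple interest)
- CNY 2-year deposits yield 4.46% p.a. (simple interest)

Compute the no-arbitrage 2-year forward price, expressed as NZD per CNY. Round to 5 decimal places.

0.20133

T = 2 years.
NZD growth factor: 1 + 0.0994×2 = 1.198800.
CNY growth factor: 1 + 0.0446×2 = 1.089200.
So F = 0.18292 × 1.198800 / 1.089200 = 0.2013262 (NZD/CNY).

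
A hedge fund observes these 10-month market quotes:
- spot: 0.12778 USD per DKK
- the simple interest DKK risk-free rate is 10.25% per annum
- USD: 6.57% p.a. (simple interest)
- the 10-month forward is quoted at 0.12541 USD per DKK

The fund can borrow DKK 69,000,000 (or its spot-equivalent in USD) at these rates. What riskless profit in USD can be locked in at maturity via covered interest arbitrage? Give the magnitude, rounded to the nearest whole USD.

T = 10/12 years.
Invest the DKK and cover forward: 69,000,000 × 1.085416667 × 0.12541 = USD 9,392,425.19.
Convert at spot and invest in USD: 69,000,000 × 0.12778 × 1.054750 = USD 9,299,540.90.
The quoted forward overvalues DKK, so borrow USD, buy DKK at spot, deposit the DKK at 10.25%, and sell the proceeds forward at 0.12541.
Profit = 9,392,425.19 − 9,299,540.90 = USD 92,884.

USD 92,884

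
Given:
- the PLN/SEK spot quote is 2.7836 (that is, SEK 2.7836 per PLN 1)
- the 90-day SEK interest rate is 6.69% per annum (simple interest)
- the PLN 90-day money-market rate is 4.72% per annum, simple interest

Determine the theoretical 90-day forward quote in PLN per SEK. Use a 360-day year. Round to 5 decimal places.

0.35751

T = 90/360 years.
SEK accumulates by 1 + 0.0669×90/360 = 1.016725.
PLN accumulates by 1 + 0.0472×90/360 = 1.011800.
So F = 2.7836 × 1.016725 / 1.011800 = 2.797149 (SEK/PLN).
Invert for PLN per SEK: 1 / 2.797149 = 0.35751.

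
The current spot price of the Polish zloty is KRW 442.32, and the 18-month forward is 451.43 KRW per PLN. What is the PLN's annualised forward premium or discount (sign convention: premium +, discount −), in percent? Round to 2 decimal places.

T = 18/12 years.
(F − S)/S = (451.43 − 442.32)/442.32 = 0.0205959.
Annualise by dividing by T: 0.0205959 / (18/12) = 0.013731 → 1.37%.

+1.37%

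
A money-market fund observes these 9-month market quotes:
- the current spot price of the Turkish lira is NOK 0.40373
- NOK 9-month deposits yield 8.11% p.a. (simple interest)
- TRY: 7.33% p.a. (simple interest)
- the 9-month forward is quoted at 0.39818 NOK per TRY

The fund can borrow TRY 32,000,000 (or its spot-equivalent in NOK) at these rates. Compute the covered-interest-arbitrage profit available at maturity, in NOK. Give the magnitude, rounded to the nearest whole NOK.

NOK 262,942

T = 9/12 years.
Invest the TRY and cover forward: 32,000,000 × 1.054975 × 0.39818 = NOK 13,442,238.26.
Convert at spot and invest in NOK: 32,000,000 × 0.40373 × 1.060825 = NOK 13,705,180.07.
The quoted forward undervalues TRY, so borrow TRY, convert to NOK at spot, deposit the NOK at 8.11%, and buy TRY forward at 0.39818 to cover the loan.
Arbitrage profit = |13,442,238.26 − 13,705,180.07| = NOK 262,942.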